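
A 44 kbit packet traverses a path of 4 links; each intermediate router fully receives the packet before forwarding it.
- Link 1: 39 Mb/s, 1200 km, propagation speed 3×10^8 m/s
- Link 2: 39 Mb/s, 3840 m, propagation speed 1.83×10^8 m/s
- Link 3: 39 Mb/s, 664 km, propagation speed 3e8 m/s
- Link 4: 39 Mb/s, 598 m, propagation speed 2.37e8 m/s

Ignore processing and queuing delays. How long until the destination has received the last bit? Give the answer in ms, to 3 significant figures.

L = 44000 bits.
Transmission delay per hop = L/R = 44000/39000000 = 1.12821 ms; 4 hops → 4.51282 ms.
Propagation delays (d/s per hop): 4, 0.0209836, 2.21333, 0.00252321 ms; sum = 6.23684 ms.
End-to-end = 10.7 ms.

10.7 ms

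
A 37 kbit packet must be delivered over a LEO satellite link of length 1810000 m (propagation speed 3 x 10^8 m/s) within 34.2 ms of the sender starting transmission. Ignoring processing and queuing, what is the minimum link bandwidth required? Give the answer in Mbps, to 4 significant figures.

Propagation delay = 1810000 / 300000000 = 6.03333 ms.
Transmission budget = 34.2 − 6.03333 = 28.1667 ms.
R ≥ L / t_tx = 37000 bits / 0.0281667 s = 1.314 Mbps.

1.314 Mbps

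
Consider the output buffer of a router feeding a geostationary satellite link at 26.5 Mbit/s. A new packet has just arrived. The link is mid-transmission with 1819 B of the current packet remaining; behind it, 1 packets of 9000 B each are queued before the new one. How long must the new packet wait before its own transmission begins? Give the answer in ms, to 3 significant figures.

Each queued packet: L/R = 72000/26500000 = 2.71698 ms.
1 queued → 2.71698 ms.
Plus remaining 14552 bits of current packet: 0.549132 ms.
Queuing delay = 3.27 ms.

3.27 ms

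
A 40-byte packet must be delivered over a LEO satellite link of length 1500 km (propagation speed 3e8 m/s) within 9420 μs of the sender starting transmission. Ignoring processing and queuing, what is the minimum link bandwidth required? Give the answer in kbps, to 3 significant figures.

L = 320 bits.
Propagation delay = 1500000 / 300000000 = 5000 μs.
Transmission budget = 9420 − 5000 = 4420 μs.
R ≥ L / t_tx = 320 bits / 0.00442 s = 72.4 kbps.

72.4 kbps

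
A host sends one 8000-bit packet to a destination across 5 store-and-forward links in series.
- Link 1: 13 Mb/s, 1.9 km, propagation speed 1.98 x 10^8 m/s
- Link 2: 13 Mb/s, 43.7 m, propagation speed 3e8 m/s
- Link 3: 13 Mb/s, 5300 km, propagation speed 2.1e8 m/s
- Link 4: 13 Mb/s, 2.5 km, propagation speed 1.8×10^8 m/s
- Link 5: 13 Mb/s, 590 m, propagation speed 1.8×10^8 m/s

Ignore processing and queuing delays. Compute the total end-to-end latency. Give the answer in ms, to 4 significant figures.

Transmission delay per hop = L/R = 8000/13000000 = 0.615385 ms; 5 hops → 3.07692 ms.
Propagation delays (d/s per hop): 0.00959596, 0.000145667, 25.2381, 0.0138889, 0.00327778 ms; sum = 25.265 ms.
End-to-end = 28.34 ms.

28.34 ms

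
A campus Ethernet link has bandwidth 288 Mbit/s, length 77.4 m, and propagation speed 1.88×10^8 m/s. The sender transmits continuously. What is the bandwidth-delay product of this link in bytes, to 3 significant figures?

14.8 bytes

Propagation delay = 77.4 / 188000000 = 4.11702e-07 s.
BDP = R × t_prop = 288000000 × 4.11702e-07 = 118.57 bits.
In bytes: 118.57/8 = 14.8 bytes.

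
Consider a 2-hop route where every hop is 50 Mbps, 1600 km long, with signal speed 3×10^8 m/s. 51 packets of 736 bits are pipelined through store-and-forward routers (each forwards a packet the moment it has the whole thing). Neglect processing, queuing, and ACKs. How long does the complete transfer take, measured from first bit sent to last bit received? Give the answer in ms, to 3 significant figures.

Per-hop transmission t_tx = L/R = 736/50000000 = 0.01472 ms.
Per-hop propagation t_prop = 1600000/300000000 = 5.33333 ms.
Pipeline fill: first packet needs 2·t_tx to clear all hops; remaining 50 packets each add one t_tx.
Total = (2+51-1)·t_tx + 2·t_prop = 52·0.01472 + 2·5.33333 = 11.4 ms.

11.4 ms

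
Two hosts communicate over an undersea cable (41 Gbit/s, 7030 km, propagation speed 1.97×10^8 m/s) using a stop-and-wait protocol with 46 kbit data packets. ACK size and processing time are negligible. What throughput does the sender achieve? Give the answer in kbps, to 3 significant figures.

t_tx = L/R = 46000/41000000000 = 1.12195e-06 s.
t_prop = 7030000/197000000 = 0.0356853 s; RTT = 0.0713706 s.
Cycle = t_tx + RTT = 0.0713717 s.
Throughput = L / cycle = 46000 / 0.0713717 = 645 kbps.

645 kbps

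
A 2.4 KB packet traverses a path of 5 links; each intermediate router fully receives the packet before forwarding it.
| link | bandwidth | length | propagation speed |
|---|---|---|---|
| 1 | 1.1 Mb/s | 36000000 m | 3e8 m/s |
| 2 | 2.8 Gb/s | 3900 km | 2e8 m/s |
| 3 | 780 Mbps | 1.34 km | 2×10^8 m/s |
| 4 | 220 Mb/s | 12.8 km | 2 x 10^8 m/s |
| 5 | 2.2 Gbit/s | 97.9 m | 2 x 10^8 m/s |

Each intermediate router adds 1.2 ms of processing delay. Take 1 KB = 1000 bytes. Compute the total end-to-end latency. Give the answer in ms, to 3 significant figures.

L = 19200 bits.
Transmission delays (L/R per hop): 17.4545, 0.00685714, 0.0246154, 0.0872727, 0.00872727 ms; sum = 17.582 ms.
Propagation delays (d/s per hop): 120, 19.5, 0.0067, 0.064, 0.0004895 ms; sum = 139.571 ms.
Processing at 4 router(s): 4 × 1.2 ms = 4.8 ms.
End-to-end = 162 ms.

162 ms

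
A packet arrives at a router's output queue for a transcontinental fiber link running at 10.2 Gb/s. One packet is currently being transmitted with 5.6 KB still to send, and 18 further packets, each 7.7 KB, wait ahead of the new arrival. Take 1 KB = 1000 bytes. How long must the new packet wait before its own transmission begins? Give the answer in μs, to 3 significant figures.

Each queued packet: L/R = 61600/10200000000 = 6.03922 μs.
18 queued → 108.706 μs.
Plus remaining 44800 bits of current packet: 4.39216 μs.
Queuing delay = 113 μs.

113 μs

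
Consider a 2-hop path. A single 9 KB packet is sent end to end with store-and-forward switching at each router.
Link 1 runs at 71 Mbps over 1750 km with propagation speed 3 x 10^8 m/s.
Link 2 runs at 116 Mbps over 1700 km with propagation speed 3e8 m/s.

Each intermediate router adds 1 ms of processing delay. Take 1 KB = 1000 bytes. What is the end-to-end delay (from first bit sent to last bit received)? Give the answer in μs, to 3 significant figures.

L = 72000 bits.
Transmission delays (L/R per hop): 1014.08, 620.69 μs; sum = 1634.77 μs.
Propagation delays (d/s per hop): 5833.33, 5666.67 μs; sum = 11500 μs.
Processing at 1 router(s): 1 × 1 ms = 1000 μs.
End-to-end = 14100 μs.

14100 μs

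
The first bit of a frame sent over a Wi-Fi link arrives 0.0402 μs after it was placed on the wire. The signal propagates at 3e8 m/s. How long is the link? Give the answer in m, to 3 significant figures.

d = s × t_prop = 300000000 × 4.02e-08 = 12.1 m.

12.1 m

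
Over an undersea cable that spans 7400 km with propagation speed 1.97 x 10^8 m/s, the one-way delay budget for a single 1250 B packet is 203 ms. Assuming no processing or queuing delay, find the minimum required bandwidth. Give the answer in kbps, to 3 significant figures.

L = 10000 bits.
Propagation delay = 7400000 / 197000000 = 37.5635 ms.
Transmission budget = 203 − 37.5635 = 165.437 ms.
R ≥ L / t_tx = 10000 bits / 0.165437 s = 60.4 kbps.

60.4 kbps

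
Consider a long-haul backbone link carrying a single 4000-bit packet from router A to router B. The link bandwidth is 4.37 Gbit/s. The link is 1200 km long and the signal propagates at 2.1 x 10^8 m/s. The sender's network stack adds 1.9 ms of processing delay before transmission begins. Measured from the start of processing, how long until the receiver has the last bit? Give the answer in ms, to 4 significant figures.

7.615 ms

Transmission delay = L/R = 4000 / 4370000000 = 0.000915332 ms.
Propagation delay = d/s = 1200000 m / 210000000 m/s = 5.71429 ms.
Plus processing delay 1.9 ms = 1.9 ms.
Total = 7.615 ms.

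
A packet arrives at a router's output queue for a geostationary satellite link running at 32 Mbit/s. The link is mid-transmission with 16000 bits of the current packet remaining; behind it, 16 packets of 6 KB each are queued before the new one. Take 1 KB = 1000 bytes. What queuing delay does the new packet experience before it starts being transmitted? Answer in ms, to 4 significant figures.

24.50 ms

Each queued packet: L/R = 48000/32000000 = 1.5 ms.
16 queued → 24 ms.
Plus remaining 16000 bits of current packet: 0.5 ms.
Queuing delay = 24.50 ms.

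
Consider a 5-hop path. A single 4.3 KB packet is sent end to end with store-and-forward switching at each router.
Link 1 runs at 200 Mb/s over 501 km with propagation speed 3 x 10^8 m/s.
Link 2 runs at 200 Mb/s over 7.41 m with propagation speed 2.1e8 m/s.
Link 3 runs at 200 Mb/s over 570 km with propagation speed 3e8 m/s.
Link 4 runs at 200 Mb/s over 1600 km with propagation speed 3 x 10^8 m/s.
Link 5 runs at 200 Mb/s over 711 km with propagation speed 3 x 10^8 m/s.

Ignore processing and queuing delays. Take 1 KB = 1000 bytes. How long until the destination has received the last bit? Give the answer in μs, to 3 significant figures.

12100 μs

L = 34400 bits.
Transmission delay per hop = L/R = 34400/200000000 = 172 μs; 5 hops → 860 μs.
Propagation delays (d/s per hop): 1670, 0.0352857, 1900, 5333.33, 2370 μs; sum = 11273.4 μs.
End-to-end = 12100 μs.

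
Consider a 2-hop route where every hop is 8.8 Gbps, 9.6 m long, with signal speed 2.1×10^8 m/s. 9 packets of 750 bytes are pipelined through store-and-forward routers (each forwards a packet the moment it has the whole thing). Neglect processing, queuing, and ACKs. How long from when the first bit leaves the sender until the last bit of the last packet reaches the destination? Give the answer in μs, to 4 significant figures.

Per-hop transmission t_tx = L/R = 6000/8800000000 = 0.681818 μs.
Per-hop propagation t_prop = 9.6/210000000 = 0.0457143 μs.
Pipeline fill: first packet needs 2·t_tx to clear all hops; remaining 8 packets each add one t_tx.
Total = (2+9-1)·t_tx + 2·t_prop = 10·0.681818 + 2·0.0457143 = 6.910 μs.

6.910 μs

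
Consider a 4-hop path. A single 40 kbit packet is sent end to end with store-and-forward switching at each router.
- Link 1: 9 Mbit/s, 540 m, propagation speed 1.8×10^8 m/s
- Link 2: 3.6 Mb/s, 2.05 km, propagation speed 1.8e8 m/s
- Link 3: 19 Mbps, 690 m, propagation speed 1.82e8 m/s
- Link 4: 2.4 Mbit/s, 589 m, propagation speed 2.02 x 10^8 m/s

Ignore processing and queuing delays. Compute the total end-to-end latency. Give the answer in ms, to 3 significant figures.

34.3 ms

L = 40000 bits.
Transmission delays (L/R per hop): 4.44444, 11.1111, 2.10526, 16.6667 ms; sum = 34.3275 ms.
Propagation delays (d/s per hop): 0.003, 0.0113889, 0.00379121, 0.00291584 ms; sum = 0.0210959 ms.
End-to-end = 34.3 ms.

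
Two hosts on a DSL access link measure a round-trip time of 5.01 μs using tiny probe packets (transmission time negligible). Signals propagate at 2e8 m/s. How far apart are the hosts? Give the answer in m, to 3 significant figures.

One-way propagation = RTT/2 = 2.505 μs.
d = s × t = 200000000 × 2.505e-06 = 501 m.

501 m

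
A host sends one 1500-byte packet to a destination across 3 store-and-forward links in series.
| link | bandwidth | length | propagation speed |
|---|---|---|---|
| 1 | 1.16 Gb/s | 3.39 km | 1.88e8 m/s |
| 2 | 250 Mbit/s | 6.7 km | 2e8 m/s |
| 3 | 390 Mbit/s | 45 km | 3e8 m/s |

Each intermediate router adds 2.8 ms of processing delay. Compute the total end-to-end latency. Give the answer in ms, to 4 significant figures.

L = 1500 × 8 = 12000 bits.
Transmission delays (L/R per hop): 0.0103448, 0.048, 0.0307692 ms; sum = 0.0891141 ms.
Propagation delays (d/s per hop): 0.0180319, 0.0335, 0.15 ms; sum = 0.201532 ms.
Processing at 2 router(s): 2 × 2.8 ms = 5.6 ms.
End-to-end = 5.891 ms.

5.891 ms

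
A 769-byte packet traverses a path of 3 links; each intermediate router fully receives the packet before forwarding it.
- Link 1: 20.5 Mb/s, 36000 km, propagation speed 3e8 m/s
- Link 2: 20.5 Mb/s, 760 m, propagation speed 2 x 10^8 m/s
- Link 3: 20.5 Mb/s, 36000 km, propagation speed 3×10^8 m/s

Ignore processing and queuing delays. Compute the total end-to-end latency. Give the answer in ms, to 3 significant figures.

241 ms

L = 769 × 8 = 6152 bits.
Transmission delay per hop = L/R = 6152/20500000 = 0.300098 ms; 3 hops → 0.900293 ms.
Propagation delays (d/s per hop): 120, 0.0038, 120 ms; sum = 240.004 ms.
End-to-end = 241 ms.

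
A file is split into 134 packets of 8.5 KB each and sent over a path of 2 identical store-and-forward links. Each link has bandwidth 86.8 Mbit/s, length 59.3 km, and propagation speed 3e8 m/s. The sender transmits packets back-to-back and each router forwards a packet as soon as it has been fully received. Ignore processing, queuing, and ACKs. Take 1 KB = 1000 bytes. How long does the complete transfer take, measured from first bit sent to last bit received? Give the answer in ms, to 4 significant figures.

Per-hop transmission t_tx = L/R = 68000/86800000 = 0.78341 ms.
Per-hop propagation t_prop = 59300/300000000 = 0.197667 ms.
Pipeline fill: first packet needs 2·t_tx to clear all hops; remaining 133 packets each add one t_tx.
Total = (2+134-1)·t_tx + 2·t_prop = 135·0.78341 + 2·0.197667 = 106.2 ms.

106.2 ms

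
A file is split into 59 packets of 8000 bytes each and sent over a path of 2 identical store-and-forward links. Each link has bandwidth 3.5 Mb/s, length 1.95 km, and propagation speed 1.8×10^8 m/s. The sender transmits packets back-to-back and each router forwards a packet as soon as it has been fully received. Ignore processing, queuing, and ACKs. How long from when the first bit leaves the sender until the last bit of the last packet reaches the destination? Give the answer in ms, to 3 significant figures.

1100 ms

Per-hop transmission t_tx = L/R = 64000/3500000 = 18.2857 ms.
Per-hop propagation t_prop = 1950/180000000 = 0.0108333 ms.
Pipeline fill: first packet needs 2·t_tx to clear all hops; remaining 58 packets each add one t_tx.
Total = (2+59-1)·t_tx + 2·t_prop = 60·18.2857 + 2·0.0108333 = 1100 ms.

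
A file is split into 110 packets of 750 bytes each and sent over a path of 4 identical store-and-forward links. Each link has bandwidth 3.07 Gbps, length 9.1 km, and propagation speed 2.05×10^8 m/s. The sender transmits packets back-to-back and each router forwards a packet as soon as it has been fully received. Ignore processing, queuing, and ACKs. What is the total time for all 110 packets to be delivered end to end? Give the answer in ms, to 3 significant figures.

Per-hop transmission t_tx = L/R = 6000/3070000000 = 0.0019544 ms.
Per-hop propagation t_prop = 9100/2.05e+08 = 0.0443902 ms.
Pipeline fill: first packet needs 4·t_tx to clear all hops; remaining 109 packets each add one t_tx.
Total = (4+110-1)·t_tx + 4·t_prop = 113·0.0019544 + 4·0.0443902 = 0.398 ms.

0.398 ms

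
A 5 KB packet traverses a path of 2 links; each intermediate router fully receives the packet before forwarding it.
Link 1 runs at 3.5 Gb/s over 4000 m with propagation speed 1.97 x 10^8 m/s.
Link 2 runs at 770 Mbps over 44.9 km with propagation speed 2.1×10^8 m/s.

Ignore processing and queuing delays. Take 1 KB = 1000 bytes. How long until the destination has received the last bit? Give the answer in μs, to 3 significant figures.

297 μs

L = 40000 bits.
Transmission delays (L/R per hop): 11.4286, 51.9481 μs; sum = 63.3766 μs.
Propagation delays (d/s per hop): 20.3046, 213.81 μs; sum = 234.114 μs.
End-to-end = 297 μs.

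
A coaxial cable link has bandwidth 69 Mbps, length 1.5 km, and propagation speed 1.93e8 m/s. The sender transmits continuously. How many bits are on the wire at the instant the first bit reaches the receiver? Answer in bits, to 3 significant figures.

Propagation delay = 1500 / 193000000 = 7.77202e-06 s.
BDP = R × t_prop = 69000000 × 7.77202e-06 = 536.269 bits.

536 bits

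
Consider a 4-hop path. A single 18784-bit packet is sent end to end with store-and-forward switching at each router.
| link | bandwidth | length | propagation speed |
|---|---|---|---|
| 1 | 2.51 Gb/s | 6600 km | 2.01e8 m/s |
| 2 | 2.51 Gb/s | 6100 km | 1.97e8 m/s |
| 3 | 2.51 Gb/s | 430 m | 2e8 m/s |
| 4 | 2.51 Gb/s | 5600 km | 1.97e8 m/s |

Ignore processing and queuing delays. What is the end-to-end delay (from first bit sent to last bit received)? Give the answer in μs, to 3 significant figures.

Transmission delay per hop = L/R = 18784/2510000000 = 7.48367 μs; 4 hops → 29.9347 μs.
Propagation delays (d/s per hop): 32835.8, 30964.5, 2.15, 28426.4 μs; sum = 92228.8 μs.
End-to-end = 92300 μs.

92300 μs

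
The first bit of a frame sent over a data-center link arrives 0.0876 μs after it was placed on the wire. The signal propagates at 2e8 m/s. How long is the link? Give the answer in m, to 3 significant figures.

17.5 m

d = s × t_prop = 200000000 × 8.76e-08 = 17.5 m.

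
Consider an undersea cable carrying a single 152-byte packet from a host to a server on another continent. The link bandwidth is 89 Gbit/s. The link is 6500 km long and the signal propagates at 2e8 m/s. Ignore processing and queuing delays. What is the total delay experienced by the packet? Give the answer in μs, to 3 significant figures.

32500 μs

L = 152 × 8 = 1216 bits.
Transmission delay = L/R = 1216 / 89000000000 = 0.0136629 μs.
Propagation delay = d/s = 6500000 m / 200000000 m/s = 32500 μs.
Total = 32500 μs.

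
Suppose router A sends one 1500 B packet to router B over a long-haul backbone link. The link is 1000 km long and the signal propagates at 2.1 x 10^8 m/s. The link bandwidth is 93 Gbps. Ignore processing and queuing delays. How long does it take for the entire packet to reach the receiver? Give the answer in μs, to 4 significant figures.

L = 1500 × 8 = 12000 bits.
Transmission delay = L/R = 12000 / 93000000000 = 0.129032 μs.
Propagation delay = d/s = 1000000 m / 210000000 m/s = 4761.9 μs.
Total = 4762 μs.

4762 μs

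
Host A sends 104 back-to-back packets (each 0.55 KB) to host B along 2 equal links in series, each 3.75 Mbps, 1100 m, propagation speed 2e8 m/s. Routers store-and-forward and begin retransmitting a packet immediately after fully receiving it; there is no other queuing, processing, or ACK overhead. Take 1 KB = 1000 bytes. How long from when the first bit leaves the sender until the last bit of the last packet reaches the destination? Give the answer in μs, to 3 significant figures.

Per-hop transmission t_tx = L/R = 4400/3750000 = 1173.33 μs.
Per-hop propagation t_prop = 1100/200000000 = 5.5 μs.
Pipeline fill: first packet needs 2·t_tx to clear all hops; remaining 103 packets each add one t_tx.
Total = (2+104-1)·t_tx + 2·t_prop = 105·1173.33 + 2·5.5 = 123000 μs.

123000 μs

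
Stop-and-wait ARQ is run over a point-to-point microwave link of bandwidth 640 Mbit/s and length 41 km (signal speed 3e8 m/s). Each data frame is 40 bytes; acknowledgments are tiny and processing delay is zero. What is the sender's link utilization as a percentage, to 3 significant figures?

t_tx = L/R = 320/640000000 = 5e-07 s.
t_prop = 41000/300000000 = 0.000136667 s; RTT = 0.000273333 s.
Cycle = t_tx + RTT = 0.000273833 s.
Utilization = t_tx / cycle = 5e-07/0.000273833 = 0.183 %.

0.183 %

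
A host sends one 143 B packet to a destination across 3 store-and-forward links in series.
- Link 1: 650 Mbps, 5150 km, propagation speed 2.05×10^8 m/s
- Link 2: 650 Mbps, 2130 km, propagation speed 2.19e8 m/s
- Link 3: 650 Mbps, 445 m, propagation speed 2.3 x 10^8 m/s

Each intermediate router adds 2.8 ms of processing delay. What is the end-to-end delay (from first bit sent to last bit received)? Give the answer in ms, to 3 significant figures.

L = 143 × 8 = 1144 bits.
Transmission delay per hop = L/R = 1144/650000000 = 0.00176 ms; 3 hops → 0.00528 ms.
Propagation delays (d/s per hop): 25.122, 9.72603, 0.00193478 ms; sum = 34.8499 ms.
Processing at 2 router(s): 2 × 2.8 ms = 5.6 ms.
End-to-end = 40.5 ms.

40.5 ms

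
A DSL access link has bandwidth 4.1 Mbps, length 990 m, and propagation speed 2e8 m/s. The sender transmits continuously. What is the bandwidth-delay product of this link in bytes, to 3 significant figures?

2.54 bytes

Propagation delay = 990 / 200000000 = 4.95e-06 s.
BDP = R × t_prop = 4.1e+06 × 4.95e-06 = 20.295 bits.
In bytes: 20.295/8 = 2.54 bytes.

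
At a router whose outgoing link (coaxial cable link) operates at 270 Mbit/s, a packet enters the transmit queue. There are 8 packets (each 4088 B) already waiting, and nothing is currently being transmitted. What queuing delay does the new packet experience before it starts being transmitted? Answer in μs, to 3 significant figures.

969 μs

Each queued packet: L/R = 32704/270000000 = 121.126 μs.
8 queued → 969.007 μs.
Queuing delay = 969 μs.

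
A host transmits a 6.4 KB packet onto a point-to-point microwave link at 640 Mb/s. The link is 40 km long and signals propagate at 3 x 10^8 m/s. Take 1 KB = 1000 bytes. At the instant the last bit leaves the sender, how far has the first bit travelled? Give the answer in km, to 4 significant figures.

24.00 km

t_tx = L/R = 51200/640000000 = 8e-05 s.
Distance = s × t_tx = 300000000 × 8e-05 = 24.00 km.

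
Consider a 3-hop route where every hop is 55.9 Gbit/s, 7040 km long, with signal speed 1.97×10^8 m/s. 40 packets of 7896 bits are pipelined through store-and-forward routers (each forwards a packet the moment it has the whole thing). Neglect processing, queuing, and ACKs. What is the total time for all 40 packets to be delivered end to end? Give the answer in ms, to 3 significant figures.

107 ms

Per-hop transmission t_tx = L/R = 7896/55900000000 = 0.000141252 ms.
Per-hop propagation t_prop = 7040000/197000000 = 35.736 ms.
Pipeline fill: first packet needs 3·t_tx to clear all hops; remaining 39 packets each add one t_tx.
Total = (3+40-1)·t_tx + 3·t_prop = 42·0.000141252 + 3·35.736 = 107 ms.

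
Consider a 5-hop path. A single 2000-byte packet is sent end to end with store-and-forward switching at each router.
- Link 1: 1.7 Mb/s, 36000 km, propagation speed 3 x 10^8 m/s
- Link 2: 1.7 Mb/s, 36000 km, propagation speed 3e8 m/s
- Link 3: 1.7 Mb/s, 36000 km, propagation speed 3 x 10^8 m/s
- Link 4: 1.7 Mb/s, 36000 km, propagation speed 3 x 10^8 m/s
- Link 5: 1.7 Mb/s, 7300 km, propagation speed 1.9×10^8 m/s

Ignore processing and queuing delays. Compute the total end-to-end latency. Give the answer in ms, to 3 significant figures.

L = 2000 × 8 = 16000 bits.
Transmission delay per hop = L/R = 16000/1700000 = 9.41176 ms; 5 hops → 47.0588 ms.
Propagation delays (d/s per hop): 120, 120, 120, 120, 38.4211 ms; sum = 518.421 ms.
End-to-end = 565 ms.

565 ms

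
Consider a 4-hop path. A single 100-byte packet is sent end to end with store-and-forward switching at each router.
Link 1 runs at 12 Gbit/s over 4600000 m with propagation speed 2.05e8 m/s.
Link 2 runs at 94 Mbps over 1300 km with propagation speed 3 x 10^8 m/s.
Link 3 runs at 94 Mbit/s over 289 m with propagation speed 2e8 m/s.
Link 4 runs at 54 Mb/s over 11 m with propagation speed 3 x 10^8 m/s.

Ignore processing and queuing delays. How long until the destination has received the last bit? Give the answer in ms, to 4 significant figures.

26.81 ms

L = 100 × 8 = 800 bits.
Transmission delays (L/R per hop): 6.66667e-05, 0.00851064, 0.00851064, 0.0148148 ms; sum = 0.0319028 ms.
Propagation delays (d/s per hop): 22.439, 4.33333, 0.001445, 3.66667e-05 ms; sum = 26.7738 ms.
End-to-end = 26.81 ms.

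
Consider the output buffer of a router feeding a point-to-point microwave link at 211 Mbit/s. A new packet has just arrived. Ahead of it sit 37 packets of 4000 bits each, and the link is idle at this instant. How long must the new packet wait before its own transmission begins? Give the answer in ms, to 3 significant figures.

0.701 ms

Each queued packet: L/R = 4000/211000000 = 0.0189573 ms.
37 queued → 0.701422 ms.
Queuing delay = 0.701 ms.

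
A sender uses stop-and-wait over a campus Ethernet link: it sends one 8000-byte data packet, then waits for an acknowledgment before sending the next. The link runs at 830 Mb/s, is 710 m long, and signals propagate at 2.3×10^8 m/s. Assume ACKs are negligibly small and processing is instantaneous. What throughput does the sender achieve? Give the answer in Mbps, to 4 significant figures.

768.5 Mbps

t_tx = L/R = 64000/830000000 = 7.71084e-05 s.
t_prop = 710/2.3e+08 = 3.08696e-06 s; RTT = 6.17391e-06 s.
Cycle = t_tx + RTT = 8.32823e-05 s.
Throughput = L / cycle = 64000 / 8.32823e-05 = 768.5 Mbps.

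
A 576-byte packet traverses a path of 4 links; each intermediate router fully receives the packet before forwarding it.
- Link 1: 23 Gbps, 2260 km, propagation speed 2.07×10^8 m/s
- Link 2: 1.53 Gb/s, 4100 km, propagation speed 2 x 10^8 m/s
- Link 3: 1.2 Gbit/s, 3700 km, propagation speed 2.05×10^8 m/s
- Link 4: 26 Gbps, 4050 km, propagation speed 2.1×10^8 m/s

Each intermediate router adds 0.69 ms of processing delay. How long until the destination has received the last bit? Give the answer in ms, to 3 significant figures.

70.8 ms

L = 576 × 8 = 4608 bits.
Transmission delays (L/R per hop): 0.000200348, 0.00301176, 0.00384, 0.000177231 ms; sum = 0.00722934 ms.
Propagation delays (d/s per hop): 10.9179, 20.5, 18.0488, 19.2857 ms; sum = 68.7524 ms.
Processing at 3 router(s): 3 × 0.69 ms = 2.07 ms.
End-to-end = 70.8 ms.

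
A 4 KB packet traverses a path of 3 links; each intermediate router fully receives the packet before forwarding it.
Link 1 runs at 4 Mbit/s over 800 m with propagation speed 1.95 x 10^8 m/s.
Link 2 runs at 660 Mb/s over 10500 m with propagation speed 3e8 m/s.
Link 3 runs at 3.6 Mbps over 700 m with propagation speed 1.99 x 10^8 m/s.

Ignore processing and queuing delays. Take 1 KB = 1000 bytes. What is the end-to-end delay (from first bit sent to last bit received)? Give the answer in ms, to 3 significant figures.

17.0 ms

L = 32000 bits.
Transmission delays (L/R per hop): 8, 0.0484848, 8.88889 ms; sum = 16.9374 ms.
Propagation delays (d/s per hop): 0.00410256, 0.035, 0.00351759 ms; sum = 0.0426202 ms.
End-to-end = 17.0 ms.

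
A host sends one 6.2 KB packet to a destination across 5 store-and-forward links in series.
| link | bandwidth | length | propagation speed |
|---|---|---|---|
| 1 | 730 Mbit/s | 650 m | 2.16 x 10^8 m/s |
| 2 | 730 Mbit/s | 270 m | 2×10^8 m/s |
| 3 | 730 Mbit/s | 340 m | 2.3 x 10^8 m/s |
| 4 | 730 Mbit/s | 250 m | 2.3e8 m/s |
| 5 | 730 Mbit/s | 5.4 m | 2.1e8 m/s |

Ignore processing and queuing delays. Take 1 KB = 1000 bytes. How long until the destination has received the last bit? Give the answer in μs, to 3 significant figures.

347 μs

L = 49600 bits.
Transmission delay per hop = L/R = 49600/730000000 = 67.9452 μs; 5 hops → 339.726 μs.
Propagation delays (d/s per hop): 3.00926, 1.35, 1.47826, 1.08696, 0.0257143 μs; sum = 6.95019 μs.
End-to-end = 347 μs.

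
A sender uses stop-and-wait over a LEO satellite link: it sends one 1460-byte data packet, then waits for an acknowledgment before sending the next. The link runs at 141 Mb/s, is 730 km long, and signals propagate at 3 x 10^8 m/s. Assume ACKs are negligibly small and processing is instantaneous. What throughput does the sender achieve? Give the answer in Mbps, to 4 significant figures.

t_tx = L/R = 11680/141000000 = 8.28369e-05 s.
t_prop = 730000/300000000 = 0.00243333 s; RTT = 0.00486667 s.
Cycle = t_tx + RTT = 0.0049495 s.
Throughput = L / cycle = 11680 / 0.0049495 = 2.360 Mbps.

2.360 Mbps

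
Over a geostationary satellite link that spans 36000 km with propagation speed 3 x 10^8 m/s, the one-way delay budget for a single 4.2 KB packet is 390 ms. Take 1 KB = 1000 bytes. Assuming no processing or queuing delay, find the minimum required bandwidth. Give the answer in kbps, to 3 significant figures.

124 kbps

L = 33600 bits.
Propagation delay = 36000000 / 300000000 = 120 ms.
Transmission budget = 390 − 120 = 270 ms.
R ≥ L / t_tx = 33600 bits / 0.27 s = 124 kbps.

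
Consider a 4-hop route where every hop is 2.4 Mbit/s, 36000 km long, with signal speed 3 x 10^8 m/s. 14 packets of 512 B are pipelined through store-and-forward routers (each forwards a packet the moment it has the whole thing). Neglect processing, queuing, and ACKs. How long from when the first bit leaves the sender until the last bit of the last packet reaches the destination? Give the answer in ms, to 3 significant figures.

Per-hop transmission t_tx = L/R = 4096/2400000 = 1.70667 ms.
Per-hop propagation t_prop = 36000000/300000000 = 120 ms.
Pipeline fill: first packet needs 4·t_tx to clear all hops; remaining 13 packets each add one t_tx.
Total = (4+14-1)·t_tx + 4·t_prop = 17·1.70667 + 4·120 = 509 ms.

509 ms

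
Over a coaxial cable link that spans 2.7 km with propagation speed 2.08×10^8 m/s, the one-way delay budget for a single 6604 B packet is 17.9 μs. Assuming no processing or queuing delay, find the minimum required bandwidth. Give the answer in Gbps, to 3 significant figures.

L = 52832 bits.
Propagation delay = 2700 / 208000000 = 12.9808 μs.
Transmission budget = 17.9 − 12.9808 = 4.91923 μs.
R ≥ L / t_tx = 52832 bits / 4.91923e-06 s = 10.7 Gbps.

10.7 Gbps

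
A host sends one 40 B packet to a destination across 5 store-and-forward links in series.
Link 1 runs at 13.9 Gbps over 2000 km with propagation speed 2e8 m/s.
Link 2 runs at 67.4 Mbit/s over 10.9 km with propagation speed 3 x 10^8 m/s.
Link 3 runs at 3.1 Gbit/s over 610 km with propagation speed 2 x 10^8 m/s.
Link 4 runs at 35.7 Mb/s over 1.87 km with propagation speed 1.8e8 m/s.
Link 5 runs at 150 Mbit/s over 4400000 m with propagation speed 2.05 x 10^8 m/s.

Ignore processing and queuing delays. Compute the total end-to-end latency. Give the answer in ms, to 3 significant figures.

34.6 ms

L = 40 × 8 = 320 bits.
Transmission delays (L/R per hop): 2.30216e-05, 0.00474777, 0.000103226, 0.00896359, 0.00213333 ms; sum = 0.0159709 ms.
Propagation delays (d/s per hop): 10, 0.0363333, 3.05, 0.0103889, 21.4634 ms; sum = 34.5601 ms.
End-to-end = 34.6 ms.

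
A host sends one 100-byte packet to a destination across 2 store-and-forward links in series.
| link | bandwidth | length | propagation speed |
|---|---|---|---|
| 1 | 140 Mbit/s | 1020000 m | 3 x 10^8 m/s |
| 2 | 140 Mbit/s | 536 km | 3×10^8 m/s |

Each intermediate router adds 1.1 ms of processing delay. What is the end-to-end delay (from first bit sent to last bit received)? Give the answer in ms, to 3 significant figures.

6.30 ms

L = 100 × 8 = 800 bits.
Transmission delay per hop = L/R = 800/140000000 = 0.00571429 ms; 2 hops → 0.0114286 ms.
Propagation delays (d/s per hop): 3.4, 1.78667 ms; sum = 5.18667 ms.
Processing at 1 router(s): 1 × 1.1 ms = 1.1 ms.
End-to-end = 6.30 ms.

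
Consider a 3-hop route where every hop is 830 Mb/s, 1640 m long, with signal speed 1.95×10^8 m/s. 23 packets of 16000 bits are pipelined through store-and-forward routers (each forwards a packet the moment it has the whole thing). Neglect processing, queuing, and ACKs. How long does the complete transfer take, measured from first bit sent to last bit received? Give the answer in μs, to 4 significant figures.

Per-hop transmission t_tx = L/R = 16000/830000000 = 19.2771 μs.
Per-hop propagation t_prop = 1640/195000000 = 8.41026 μs.
Pipeline fill: first packet needs 3·t_tx to clear all hops; remaining 22 packets each add one t_tx.
Total = (3+23-1)·t_tx + 3·t_prop = 25·19.2771 + 3·8.41026 = 507.2 μs.

507.2 μs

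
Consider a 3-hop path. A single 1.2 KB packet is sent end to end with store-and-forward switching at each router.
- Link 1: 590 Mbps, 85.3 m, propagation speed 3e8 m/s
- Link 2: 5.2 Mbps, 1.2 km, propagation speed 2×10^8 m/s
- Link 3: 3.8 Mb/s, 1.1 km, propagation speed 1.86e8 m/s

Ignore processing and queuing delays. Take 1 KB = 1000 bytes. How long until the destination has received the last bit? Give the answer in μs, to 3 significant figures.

L = 9600 bits.
Transmission delays (L/R per hop): 16.2712, 1846.15, 2526.32 μs; sum = 4388.74 μs.
Propagation delays (d/s per hop): 0.284333, 6, 5.91398 μs; sum = 12.1983 μs.
End-to-end = 4400 μs.

4400 μs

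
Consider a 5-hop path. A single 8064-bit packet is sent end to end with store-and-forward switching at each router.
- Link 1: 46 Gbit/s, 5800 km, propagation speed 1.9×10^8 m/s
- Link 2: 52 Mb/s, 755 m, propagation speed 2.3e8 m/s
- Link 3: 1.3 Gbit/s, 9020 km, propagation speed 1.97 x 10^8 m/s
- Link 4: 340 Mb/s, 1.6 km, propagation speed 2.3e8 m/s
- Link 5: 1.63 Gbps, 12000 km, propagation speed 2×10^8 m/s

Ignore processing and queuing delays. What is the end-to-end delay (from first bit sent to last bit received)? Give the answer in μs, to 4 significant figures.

136500 μs

Transmission delays (L/R per hop): 0.175304, 155.077, 6.20308, 23.7176, 4.94724 μs; sum = 190.12 μs.
Propagation delays (d/s per hop): 30526.3, 3.28261, 45786.8, 6.95652, 60000 μs; sum = 136323 μs.
End-to-end = 136500 μs.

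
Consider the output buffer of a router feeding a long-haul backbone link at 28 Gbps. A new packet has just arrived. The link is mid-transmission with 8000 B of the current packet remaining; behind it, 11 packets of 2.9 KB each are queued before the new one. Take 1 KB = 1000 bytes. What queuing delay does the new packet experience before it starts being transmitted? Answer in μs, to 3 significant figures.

Each queued packet: L/R = 23200/28000000000 = 0.828571 μs.
11 queued → 9.11429 μs.
Plus remaining 64000 bits of current packet: 2.28571 μs.
Queuing delay = 11.4 μs.

11.4 μs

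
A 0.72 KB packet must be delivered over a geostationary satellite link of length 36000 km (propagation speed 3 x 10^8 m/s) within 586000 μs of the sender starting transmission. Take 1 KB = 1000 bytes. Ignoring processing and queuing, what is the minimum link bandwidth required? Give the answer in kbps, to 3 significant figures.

L = 5760 bits.
Propagation delay = 36000000 / 300000000 = 120000 μs.
Transmission budget = 586000 − 120000 = 466000 μs.
R ≥ L / t_tx = 5760 bits / 0.466 s = 12.4 kbps.

12.4 kbps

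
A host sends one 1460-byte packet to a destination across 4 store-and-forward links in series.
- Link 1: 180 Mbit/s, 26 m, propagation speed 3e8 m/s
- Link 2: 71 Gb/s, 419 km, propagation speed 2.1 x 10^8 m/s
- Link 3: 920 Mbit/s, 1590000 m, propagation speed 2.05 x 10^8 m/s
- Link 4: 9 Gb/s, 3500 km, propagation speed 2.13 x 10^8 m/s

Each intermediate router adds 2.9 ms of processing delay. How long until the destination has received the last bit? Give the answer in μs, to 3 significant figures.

L = 1460 × 8 = 11680 bits.
Transmission delays (L/R per hop): 64.8889, 0.164507, 12.6957, 1.29778 μs; sum = 79.0468 μs.
Propagation delays (d/s per hop): 0.0866667, 1995.24, 7756.1, 16431.9 μs; sum = 26183.3 μs.
Processing at 3 router(s): 3 × 2.9 ms = 8700 μs.
End-to-end = 35000 μs.

35000 μs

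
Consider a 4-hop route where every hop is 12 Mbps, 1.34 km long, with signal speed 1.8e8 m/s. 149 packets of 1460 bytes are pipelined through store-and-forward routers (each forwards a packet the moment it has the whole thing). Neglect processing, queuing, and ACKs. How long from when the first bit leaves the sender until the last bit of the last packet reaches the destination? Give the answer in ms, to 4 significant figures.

148.0 ms

Per-hop transmission t_tx = L/R = 11680/12000000 = 0.973333 ms.
Per-hop propagation t_prop = 1340/180000000 = 0.00744444 ms.
Pipeline fill: first packet needs 4·t_tx to clear all hops; remaining 148 packets each add one t_tx.
Total = (4+149-1)·t_tx + 4·t_prop = 152·0.973333 + 4·0.00744444 = 148.0 ms.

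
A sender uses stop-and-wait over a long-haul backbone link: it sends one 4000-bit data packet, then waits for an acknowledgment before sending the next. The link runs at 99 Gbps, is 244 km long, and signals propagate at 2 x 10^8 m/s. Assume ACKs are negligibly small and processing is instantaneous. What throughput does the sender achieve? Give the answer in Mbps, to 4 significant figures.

t_tx = L/R = 4000/99000000000 = 4.0404e-08 s.
t_prop = 244000/200000000 = 0.00122 s; RTT = 0.00244 s.
Cycle = t_tx + RTT = 0.00244004 s.
Throughput = L / cycle = 4000 / 0.00244004 = 1.639 Mbps.

1.639 Mbps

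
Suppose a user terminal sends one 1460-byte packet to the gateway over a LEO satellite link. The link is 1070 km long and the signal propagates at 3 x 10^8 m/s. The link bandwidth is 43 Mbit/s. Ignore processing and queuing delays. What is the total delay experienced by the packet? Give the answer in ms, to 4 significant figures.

3.838 ms

L = 1460 × 8 = 11680 bits.
Transmission delay = L/R = 11680 / 43000000 = 0.271628 ms.
Propagation delay = d/s = 1070000 m / 300000000 m/s = 3.56667 ms.
Total = 3.838 ms.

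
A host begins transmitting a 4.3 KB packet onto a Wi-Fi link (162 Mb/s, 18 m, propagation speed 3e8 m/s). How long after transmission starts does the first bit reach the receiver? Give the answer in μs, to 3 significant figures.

First bit experiences only propagation delay: d/s = 18/300000000 = 0.0600 μs.

0.0600 μs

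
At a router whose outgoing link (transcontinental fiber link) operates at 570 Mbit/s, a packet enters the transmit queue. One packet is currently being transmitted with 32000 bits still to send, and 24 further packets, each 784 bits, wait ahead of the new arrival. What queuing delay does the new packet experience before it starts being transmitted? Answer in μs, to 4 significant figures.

89.15 μs

Each queued packet: L/R = 784/570000000 = 1.37544 μs.
24 queued → 33.0105 μs.
Plus remaining 32000 bits of current packet: 56.1404 μs.
Queuing delay = 89.15 μs.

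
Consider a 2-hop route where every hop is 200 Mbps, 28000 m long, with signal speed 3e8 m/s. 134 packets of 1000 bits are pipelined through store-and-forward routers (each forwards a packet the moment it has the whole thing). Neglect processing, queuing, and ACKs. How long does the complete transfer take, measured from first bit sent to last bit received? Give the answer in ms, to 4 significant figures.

0.8617 ms

Per-hop transmission t_tx = L/R = 1000/200000000 = 0.005 ms.
Per-hop propagation t_prop = 28000/300000000 = 0.0933333 ms.
Pipeline fill: first packet needs 2·t_tx to clear all hops; remaining 133 packets each add one t_tx.
Total = (2+134-1)·t_tx + 2·t_prop = 135·0.005 + 2·0.0933333 = 0.8617 ms.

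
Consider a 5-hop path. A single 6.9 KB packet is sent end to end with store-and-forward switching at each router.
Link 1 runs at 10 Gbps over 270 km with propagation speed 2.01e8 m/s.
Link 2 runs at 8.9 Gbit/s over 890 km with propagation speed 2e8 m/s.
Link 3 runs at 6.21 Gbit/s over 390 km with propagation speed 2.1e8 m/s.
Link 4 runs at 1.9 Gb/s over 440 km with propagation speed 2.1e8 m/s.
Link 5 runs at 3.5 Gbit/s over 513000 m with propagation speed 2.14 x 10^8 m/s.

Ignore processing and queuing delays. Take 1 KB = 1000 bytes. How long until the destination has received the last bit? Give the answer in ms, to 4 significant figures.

12.21 ms

L = 55200 bits.
Transmission delays (L/R per hop): 0.00552, 0.00620225, 0.00888889, 0.0290526, 0.0157714 ms; sum = 0.0654352 ms.
Propagation delays (d/s per hop): 1.34328, 4.45, 1.85714, 2.09524, 2.3972 ms; sum = 12.1429 ms.
End-to-end = 12.21 ms.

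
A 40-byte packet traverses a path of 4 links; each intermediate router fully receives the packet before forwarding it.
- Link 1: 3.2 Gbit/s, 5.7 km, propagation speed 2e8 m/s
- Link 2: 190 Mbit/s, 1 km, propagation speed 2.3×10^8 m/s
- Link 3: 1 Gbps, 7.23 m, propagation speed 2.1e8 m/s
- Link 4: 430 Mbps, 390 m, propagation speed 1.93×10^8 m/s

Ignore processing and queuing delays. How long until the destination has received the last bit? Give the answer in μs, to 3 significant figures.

37.8 μs

L = 40 × 8 = 320 bits.
Transmission delays (L/R per hop): 0.1, 1.68421, 0.32, 0.744186 μs; sum = 2.8484 μs.
Propagation delays (d/s per hop): 28.5, 4.34783, 0.0344286, 2.02073 μs; sum = 34.903 μs.
End-to-end = 37.8 μs.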